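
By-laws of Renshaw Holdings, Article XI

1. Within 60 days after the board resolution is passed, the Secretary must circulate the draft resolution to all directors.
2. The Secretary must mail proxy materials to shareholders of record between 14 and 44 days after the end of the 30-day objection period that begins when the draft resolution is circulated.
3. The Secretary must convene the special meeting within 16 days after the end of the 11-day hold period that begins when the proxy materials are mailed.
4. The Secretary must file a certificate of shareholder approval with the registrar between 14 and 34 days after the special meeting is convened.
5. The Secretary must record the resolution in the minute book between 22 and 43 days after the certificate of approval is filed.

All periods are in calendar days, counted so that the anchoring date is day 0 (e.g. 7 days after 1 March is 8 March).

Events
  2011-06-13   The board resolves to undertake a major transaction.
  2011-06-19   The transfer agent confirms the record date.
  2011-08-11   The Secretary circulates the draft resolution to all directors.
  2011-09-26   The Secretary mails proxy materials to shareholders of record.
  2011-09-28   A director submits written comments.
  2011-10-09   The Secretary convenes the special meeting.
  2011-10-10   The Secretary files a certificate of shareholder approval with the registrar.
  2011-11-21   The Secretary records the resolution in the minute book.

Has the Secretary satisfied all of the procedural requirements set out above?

Step 1: 60 days after 2011-06-13 (when the board resolution is passed) is 2011-08-12; done 2011-08-11 — timely.
Step 2: the window is 14–44 days after 2011-09-10 (end of the 30-day objection period, which began when the draft resolution is circulated on 2011-08-11), so 2011-09-24 through 2011-10-24; 2011-09-26 falls inside that range.
Step 3: 16 days after 2011-10-07 (end of the 11-day hold period, which began when the proxy materials are mailed on 2011-09-26) is 2011-10-23; completed 2011-10-09, before the deadline.
Step 4: the window is 14–34 days after 2011-10-09 (when the special meeting is convened), so 2011-10-23 through 2011-11-12; done 2011-10-10 — 13 days before the window opened.

No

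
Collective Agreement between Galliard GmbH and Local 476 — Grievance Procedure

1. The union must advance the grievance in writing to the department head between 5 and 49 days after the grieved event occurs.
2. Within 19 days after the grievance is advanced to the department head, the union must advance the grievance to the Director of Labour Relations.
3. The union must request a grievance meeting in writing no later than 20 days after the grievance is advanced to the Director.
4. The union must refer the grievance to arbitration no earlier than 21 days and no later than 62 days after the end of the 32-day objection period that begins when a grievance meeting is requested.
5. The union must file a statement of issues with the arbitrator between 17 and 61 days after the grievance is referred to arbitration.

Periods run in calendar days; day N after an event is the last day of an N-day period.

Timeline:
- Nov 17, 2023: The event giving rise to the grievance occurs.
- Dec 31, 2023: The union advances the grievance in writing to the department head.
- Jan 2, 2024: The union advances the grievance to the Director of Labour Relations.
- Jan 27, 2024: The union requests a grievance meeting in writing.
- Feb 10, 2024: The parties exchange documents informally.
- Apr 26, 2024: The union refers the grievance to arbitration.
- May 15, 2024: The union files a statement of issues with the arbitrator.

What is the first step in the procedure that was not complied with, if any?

Step 1 — 5 and 49 days from Nov 17, 2023 (when the grieved event occurs) are Nov 22, 2023 and Jan 5, 2024 respectively; done Dec 31, 2023, which is between those dates.
Step 2 — counting 19 days from Dec 31, 2023 (when the grievance is advanced to the department head) gives a deadline of Jan 19, 2024; completed Jan 2, 2024, before the deadline.
Step 3 — counting 20 days from Jan 2, 2024 (when the grievance is advanced to the Director) gives a deadline of Jan 22, 2024; done Jan 27, 2024 — 5 days late.
Later steps need not be reached.

Step 3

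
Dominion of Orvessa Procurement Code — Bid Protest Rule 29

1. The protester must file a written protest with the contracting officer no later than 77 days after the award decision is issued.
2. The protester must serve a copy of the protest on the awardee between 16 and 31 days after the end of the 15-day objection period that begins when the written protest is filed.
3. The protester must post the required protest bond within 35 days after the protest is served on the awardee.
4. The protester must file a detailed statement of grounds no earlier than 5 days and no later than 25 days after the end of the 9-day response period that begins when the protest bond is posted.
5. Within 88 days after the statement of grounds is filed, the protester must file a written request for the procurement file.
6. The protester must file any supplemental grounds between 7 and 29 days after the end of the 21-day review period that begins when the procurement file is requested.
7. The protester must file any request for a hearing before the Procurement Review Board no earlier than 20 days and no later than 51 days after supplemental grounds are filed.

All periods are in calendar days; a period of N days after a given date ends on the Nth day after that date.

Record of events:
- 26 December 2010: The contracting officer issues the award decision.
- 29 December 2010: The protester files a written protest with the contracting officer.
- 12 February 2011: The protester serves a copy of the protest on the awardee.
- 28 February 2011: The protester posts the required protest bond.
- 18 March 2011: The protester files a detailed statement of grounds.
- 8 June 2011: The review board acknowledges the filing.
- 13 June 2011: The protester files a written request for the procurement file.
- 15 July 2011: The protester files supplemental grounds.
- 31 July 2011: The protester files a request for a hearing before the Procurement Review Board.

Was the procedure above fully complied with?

No

(1) due by 26 December 2010 + 77 days = 13 March 2011; done 29 December 2010 — timely.
(2) the permitted window runs from 13 January 2011 + 16 = 29 January 2011 to 13 January 2011 + 31 = 13 February 2011; done 12 February 2011, which is between those dates.
(3) due by 12 February 2011 + 35 days = 19 March 2011; completed 28 February 2011, before the deadline.
(4) the permitted window runs from 9 March 2011 + 5 = 14 March 2011 to 9 March 2011 + 25 = 3 April 2011; done 18 March 2011 — within the window.
(5) due by 18 March 2011 + 88 days = 14 June 2011; completed 13 June 2011, before the deadline.
(6) the permitted window runs from 4 July 2011 + 7 = 11 July 2011 to 4 July 2011 + 29 = 2 August 2011; done 15 July 2011 — within the window.
(7) the permitted window runs from 15 July 2011 + 20 = 4 August 2011 to 15 July 2011 + 51 = 4 September 2011; 31 July 2011 is 4 days too early.
That is the first point of non-compliance.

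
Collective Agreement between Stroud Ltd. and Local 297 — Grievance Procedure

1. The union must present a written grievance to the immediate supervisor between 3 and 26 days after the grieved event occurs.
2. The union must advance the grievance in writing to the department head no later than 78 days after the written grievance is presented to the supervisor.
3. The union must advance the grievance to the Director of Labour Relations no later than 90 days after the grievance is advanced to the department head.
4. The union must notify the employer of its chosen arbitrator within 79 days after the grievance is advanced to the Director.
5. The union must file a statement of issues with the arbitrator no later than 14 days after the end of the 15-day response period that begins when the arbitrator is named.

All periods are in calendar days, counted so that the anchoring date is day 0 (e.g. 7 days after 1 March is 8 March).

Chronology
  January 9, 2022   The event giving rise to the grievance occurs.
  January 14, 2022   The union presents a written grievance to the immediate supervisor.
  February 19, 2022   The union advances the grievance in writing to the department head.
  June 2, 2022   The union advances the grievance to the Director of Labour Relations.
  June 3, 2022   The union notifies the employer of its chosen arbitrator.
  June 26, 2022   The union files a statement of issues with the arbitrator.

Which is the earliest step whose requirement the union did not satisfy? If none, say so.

Step 1 — 3 and 26 days from January 9, 2022 (when the grieved event occurs) are January 12, 2022 and February 4, 2022 respectively; January 14, 2022 falls inside that range.
Step 2 — counting 78 days from January 14, 2022 (when the written grievance is presented to the supervisor) gives a deadline of April 2, 2022; done February 19, 2022 — timely.
Step 3 — counting 90 days from February 19, 2022 (when the grievance is advanced to the department head) gives a deadline of May 20, 2022; not done until June 2, 2022, 13 days after the deadline.
Later steps need not be reached.

Step 3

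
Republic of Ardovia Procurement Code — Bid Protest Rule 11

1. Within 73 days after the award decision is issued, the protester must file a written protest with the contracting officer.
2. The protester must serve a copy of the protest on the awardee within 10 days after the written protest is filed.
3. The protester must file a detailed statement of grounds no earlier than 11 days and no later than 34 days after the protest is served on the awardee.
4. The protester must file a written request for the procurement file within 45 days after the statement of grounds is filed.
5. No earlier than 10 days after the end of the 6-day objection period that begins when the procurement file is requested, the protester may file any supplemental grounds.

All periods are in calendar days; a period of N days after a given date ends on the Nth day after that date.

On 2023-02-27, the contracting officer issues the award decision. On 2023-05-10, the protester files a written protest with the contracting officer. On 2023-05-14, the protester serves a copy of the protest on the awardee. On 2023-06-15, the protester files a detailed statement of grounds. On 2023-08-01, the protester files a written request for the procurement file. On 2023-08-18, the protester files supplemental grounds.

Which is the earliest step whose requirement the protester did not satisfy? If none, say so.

(1) due by 2023-02-27 + 73 days = 2023-05-11; completed 2023-05-10, before the deadline.
(2) due by 2023-05-10 + 10 days = 2023-05-20; completed 2023-05-14, before the deadline.
(3) the permitted window runs from 2023-05-14 + 11 = 2023-05-25 to 2023-05-14 + 34 = 2023-06-17; 2023-06-15 falls inside that range.
(4) due by 2023-06-15 + 45 days = 2023-07-30; 2023-08-01 misses that deadline by 2 days.
No need to go further; step 4 was not satisfied.

Step 4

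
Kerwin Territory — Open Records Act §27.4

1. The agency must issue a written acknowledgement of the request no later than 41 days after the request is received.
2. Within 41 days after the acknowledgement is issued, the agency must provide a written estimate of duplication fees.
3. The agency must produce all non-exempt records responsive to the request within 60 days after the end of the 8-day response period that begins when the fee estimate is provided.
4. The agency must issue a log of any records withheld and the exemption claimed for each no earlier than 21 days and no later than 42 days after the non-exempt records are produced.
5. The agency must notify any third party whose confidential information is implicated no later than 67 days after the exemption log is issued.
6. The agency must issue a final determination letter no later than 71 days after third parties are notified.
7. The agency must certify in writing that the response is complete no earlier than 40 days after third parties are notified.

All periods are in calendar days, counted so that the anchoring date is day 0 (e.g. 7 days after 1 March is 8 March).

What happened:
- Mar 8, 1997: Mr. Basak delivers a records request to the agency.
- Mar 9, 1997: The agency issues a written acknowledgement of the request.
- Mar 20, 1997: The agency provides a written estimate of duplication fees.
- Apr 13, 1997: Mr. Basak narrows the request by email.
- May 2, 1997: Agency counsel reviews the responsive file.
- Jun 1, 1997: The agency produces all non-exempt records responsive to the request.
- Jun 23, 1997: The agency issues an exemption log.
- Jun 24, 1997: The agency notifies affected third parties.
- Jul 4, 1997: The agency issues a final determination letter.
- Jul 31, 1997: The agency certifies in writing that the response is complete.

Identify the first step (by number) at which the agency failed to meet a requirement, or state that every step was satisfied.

(1) due by Mar 8, 1997 + 41 days = Apr 18, 1997; completed Mar 9, 1997, before the deadline.
(2) due by Mar 9, 1997 + 41 days = Apr 19, 1997; done Mar 20, 1997 — timely.
(3) due by Mar 28, 1997 + 60 days = May 27, 1997; not done until Jun 1, 1997, 5 days after the deadline.
No need to go further; step 3 was not satisfied.

Step 3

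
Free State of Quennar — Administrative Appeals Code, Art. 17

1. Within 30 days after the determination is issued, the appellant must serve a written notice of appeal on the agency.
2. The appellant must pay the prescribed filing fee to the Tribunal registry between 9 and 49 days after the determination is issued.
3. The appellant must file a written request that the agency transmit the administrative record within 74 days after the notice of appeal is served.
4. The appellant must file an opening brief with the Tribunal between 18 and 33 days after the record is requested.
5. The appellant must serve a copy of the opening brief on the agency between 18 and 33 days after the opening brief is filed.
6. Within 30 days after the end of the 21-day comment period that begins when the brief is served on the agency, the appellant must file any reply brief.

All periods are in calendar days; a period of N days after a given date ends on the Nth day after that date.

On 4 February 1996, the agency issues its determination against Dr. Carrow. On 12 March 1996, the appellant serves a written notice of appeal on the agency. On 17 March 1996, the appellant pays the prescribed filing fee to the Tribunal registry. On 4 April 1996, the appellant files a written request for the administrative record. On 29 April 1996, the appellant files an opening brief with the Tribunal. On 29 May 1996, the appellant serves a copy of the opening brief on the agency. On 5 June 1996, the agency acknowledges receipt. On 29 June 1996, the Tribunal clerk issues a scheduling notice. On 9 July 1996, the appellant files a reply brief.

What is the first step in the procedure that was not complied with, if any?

Step 1

(1) due by 4 February 1996 + 30 days = 5 March 1996; done 12 March 1996 — 7 days late.
That is the first point of non-compliance.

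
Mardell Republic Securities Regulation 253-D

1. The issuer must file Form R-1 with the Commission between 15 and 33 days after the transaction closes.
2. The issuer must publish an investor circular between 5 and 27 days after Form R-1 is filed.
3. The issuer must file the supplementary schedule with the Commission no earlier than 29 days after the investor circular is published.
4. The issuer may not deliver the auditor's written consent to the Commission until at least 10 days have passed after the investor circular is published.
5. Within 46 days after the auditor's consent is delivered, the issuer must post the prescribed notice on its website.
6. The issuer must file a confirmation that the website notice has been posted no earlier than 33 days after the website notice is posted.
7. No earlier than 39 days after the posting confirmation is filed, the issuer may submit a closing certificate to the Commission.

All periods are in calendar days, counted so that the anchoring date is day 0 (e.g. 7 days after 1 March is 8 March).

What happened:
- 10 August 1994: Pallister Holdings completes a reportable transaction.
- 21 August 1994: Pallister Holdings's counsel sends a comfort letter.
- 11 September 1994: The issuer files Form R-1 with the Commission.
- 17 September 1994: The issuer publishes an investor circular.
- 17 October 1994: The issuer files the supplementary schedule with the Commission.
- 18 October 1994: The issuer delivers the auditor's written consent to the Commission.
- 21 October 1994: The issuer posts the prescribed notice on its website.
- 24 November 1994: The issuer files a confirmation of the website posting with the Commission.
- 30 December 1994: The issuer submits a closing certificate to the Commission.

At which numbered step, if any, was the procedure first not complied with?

Step 1: the window is 15–33 days after 10 August 1994 (when the transaction closes), so 25 August 1994 through 12 September 1994; 11 September 1994 falls inside that range.
Step 2: the window is 5–27 days after 11 September 1994 (when Form R-1 is filed), so 16 September 1994 through 8 October 1994; done 17 September 1994, which is between those dates.
Step 3: the earliest permitted date is 29 days after 17 September 1994 (when the investor circular is published), i.e. 16 October 1994; done 17 October 1994 — permitted.
Step 4: the earliest permitted date is 10 days after 17 September 1994 (when the investor circular is published), i.e. 27 September 1994; done 18 October 1994, after the minimum wait.
Step 5: 46 days after 18 October 1994 (when the auditor's consent is delivered) is 3 December 1994; done 21 October 1994 — timely.
Step 6: the earliest permitted date is 33 days after 21 October 1994 (when the website notice is posted), i.e. 23 November 1994; done 24 November 1994, after the minimum wait.
Step 7: the earliest permitted date is 39 days after 24 November 1994 (when the posting confirmation is filed), i.e. 2 January 1995; 30 December 1994 is 3 days before the earliest permitted date.
The analysis stops there.

Step 7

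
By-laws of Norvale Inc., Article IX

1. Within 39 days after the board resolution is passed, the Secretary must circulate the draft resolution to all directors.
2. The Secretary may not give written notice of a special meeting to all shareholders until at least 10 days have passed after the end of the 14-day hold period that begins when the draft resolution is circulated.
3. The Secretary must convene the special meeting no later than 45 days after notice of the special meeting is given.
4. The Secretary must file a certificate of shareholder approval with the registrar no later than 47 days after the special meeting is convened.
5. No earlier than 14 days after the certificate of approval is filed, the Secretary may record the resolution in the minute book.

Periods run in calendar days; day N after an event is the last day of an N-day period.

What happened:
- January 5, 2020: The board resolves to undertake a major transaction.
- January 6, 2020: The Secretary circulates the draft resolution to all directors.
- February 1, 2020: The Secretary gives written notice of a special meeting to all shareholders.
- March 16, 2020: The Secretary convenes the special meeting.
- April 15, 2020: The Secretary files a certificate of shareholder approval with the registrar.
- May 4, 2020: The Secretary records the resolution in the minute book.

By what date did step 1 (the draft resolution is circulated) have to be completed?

Step 1 runs from January 5, 2020, when the board resolution is passed. 39 days after January 5, 2020 is February 13, 2020.

February 13, 2020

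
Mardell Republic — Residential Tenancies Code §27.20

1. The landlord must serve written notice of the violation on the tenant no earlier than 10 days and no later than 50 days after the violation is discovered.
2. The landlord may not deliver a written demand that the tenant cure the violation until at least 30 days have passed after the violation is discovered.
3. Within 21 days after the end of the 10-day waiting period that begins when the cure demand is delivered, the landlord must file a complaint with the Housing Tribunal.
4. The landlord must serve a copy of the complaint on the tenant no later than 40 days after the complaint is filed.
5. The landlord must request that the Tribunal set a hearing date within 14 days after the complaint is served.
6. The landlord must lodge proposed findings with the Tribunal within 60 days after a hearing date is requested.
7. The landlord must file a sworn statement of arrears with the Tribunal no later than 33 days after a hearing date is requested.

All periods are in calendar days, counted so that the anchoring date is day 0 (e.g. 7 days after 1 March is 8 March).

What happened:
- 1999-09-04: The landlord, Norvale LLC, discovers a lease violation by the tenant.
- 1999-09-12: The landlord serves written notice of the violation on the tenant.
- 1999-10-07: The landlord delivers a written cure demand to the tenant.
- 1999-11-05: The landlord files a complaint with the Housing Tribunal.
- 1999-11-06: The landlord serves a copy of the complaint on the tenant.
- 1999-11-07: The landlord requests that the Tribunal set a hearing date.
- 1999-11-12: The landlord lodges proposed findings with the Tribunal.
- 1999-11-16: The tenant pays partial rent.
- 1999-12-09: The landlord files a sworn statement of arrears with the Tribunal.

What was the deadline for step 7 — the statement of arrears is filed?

Step 7 runs from 1999-11-07, when a hearing date is requested. 33 days after 1999-11-07 is 1999-12-10.

1999-12-10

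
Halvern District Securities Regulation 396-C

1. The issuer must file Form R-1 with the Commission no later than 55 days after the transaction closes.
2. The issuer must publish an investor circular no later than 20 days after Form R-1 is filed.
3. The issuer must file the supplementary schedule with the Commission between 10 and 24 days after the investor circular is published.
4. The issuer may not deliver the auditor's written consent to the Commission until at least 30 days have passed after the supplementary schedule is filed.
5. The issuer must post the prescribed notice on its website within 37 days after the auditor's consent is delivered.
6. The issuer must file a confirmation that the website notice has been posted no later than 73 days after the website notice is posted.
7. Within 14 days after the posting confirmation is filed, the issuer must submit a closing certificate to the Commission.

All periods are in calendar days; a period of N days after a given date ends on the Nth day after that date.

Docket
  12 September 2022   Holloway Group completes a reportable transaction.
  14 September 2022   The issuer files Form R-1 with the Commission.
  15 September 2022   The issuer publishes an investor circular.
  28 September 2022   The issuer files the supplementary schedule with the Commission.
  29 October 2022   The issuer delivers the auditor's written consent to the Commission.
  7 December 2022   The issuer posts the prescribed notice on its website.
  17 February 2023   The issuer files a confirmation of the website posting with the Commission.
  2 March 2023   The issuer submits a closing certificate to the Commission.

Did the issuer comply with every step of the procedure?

Step 1: 55 days after 12 September 2022 (when the transaction closes) is 6 November 2022; done 14 September 2022 — timely.
Step 2: 20 days after 14 September 2022 (when Form R-1 is filed) is 4 October 2022; done 15 September 2022 — timely.
Step 3: the window is 10–24 days after 15 September 2022 (when the investor circular is published), so 25 September 2022 through 9 October 2022; done 28 September 2022 — within the window.
Step 4: the earliest permitted date is 30 days after 28 September 2022 (when the supplementary schedule is filed), i.e. 28 October 2022; done 29 October 2022, after the minimum wait.
Step 5: 37 days after 29 October 2022 (when the auditor's consent is delivered) is 5 December 2022; not done until 7 December 2022, 2 days after the deadline.

No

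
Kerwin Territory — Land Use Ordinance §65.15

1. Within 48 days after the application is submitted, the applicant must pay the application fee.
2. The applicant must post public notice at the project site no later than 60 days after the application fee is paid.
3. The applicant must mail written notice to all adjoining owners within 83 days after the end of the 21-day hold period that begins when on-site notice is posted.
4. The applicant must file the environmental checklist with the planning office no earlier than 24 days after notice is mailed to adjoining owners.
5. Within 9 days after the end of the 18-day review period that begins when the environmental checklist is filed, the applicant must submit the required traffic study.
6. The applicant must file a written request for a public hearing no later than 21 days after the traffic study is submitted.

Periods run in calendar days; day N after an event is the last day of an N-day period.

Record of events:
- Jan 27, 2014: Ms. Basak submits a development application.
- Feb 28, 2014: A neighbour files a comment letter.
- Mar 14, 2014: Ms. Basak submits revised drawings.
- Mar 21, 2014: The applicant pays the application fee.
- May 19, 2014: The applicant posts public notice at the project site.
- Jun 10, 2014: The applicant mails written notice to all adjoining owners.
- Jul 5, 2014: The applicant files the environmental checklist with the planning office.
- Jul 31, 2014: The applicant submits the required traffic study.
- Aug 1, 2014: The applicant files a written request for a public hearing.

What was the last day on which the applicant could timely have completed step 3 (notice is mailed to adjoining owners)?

Aug 31, 2014

On-site notice is posted on May 19, 2014; the 21-day hold period therefore ends Jun 9, 2014, and step 3 runs from that date. 83 days after Jun 9, 2014 is Aug 31, 2014.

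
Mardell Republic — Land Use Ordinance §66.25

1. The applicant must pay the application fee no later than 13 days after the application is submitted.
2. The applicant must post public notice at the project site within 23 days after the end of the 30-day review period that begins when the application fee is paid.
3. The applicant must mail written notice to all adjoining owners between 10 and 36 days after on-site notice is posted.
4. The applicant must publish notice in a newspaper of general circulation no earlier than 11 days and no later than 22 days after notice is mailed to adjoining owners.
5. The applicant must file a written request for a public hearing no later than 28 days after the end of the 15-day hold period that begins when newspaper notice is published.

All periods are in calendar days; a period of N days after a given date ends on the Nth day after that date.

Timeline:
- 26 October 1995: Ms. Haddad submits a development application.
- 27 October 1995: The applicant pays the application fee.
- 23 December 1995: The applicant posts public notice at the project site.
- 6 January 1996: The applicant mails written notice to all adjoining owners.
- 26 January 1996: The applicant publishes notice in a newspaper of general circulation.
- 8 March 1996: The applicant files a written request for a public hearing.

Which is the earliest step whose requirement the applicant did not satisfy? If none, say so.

(1) due by 26 October 1995 + 13 days = 8 November 1995; 27 October 1995 is within that limit.
(2) due by 26 November 1995 + 23 days = 19 December 1995; not done until 23 December 1995, 4 days after the deadline.
Later steps need not be reached.

Step 2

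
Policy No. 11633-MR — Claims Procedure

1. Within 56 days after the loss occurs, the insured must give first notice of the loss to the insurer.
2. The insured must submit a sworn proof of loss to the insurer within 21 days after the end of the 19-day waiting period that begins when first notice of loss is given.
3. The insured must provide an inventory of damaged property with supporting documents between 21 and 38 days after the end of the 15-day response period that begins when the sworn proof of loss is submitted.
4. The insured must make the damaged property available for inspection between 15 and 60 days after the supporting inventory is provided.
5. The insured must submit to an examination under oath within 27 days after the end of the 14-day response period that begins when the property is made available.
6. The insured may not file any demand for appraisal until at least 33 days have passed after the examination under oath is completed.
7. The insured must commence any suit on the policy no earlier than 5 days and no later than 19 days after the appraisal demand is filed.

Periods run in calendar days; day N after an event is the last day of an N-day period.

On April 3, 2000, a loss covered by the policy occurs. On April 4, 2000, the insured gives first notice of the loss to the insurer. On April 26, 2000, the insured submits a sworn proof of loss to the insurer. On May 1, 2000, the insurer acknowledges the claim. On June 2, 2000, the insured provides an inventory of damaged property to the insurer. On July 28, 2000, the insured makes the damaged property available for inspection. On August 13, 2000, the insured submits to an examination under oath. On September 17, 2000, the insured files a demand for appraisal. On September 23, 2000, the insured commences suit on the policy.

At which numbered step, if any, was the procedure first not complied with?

(1) due by April 3, 2000 + 56 days = May 29, 2000; done April 4, 2000 — timely.
(2) due by April 23, 2000 + 21 days = May 14, 2000; done April 26, 2000 — timely.
(3) the permitted window runs from May 11, 2000 + 21 = June 1, 2000 to May 11, 2000 + 38 = June 18, 2000; done June 2, 2000, which is between those dates.
(4) the permitted window runs from June 2, 2000 + 15 = June 17, 2000 to June 2, 2000 + 60 = August 1, 2000; July 28, 2000 falls inside that range.
(5) due by August 11, 2000 + 27 days = September 7, 2000; August 13, 2000 is within that limit.
(6) permitted from August 13, 2000 + 33 days = September 15, 2000 onward; done September 17, 2000, after the minimum wait.
(7) the permitted window runs from September 17, 2000 + 5 = September 22, 2000 to September 17, 2000 + 19 = October 6, 2000; done September 23, 2000, which is between those dates.

None — every step was satisfied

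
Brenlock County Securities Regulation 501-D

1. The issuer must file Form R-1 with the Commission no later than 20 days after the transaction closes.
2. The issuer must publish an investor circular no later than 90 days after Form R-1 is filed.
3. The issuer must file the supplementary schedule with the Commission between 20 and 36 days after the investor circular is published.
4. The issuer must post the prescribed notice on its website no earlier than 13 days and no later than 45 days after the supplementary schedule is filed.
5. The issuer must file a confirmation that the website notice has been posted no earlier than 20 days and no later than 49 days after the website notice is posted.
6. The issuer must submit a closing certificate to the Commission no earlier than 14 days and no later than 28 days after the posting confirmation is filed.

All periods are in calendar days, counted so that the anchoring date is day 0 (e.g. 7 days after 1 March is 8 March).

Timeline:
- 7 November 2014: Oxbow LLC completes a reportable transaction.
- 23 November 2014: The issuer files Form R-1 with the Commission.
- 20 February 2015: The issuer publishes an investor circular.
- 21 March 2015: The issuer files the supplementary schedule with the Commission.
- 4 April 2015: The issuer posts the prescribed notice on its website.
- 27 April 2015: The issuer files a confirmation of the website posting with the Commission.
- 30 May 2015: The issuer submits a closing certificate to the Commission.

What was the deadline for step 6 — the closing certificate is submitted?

Step 6 runs from 27 April 2015, when the posting confirmation is filed. The window is 14–28 days after 27 April 2015; it closes on 25 May 2015.

25 May 2015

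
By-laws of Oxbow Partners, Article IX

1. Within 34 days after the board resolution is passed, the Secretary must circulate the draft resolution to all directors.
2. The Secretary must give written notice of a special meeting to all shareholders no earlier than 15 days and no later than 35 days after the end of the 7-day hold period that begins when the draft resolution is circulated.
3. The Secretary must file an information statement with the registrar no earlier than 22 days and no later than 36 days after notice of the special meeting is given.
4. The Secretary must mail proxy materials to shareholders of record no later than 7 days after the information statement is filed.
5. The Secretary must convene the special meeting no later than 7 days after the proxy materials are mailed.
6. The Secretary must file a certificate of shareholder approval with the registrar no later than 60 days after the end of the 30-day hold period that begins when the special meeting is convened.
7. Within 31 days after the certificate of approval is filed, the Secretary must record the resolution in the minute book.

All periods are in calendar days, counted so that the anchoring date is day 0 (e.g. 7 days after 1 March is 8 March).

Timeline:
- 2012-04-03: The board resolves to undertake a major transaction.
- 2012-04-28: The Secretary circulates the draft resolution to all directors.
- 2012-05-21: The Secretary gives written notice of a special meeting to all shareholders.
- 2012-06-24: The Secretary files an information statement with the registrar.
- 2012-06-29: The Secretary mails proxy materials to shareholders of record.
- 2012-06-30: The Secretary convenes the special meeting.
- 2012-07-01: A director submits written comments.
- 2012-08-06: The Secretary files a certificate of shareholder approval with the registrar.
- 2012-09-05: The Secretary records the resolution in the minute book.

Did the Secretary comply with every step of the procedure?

Yes

Step 1 — counting 34 days from 2012-04-03 (when the board resolution is passed) gives a deadline of 2012-05-07; completed 2012-04-28, before the deadline.
Step 2 — 15 and 35 days from 2012-05-05 (end of the 7-day hold period, which began when the draft resolution is circulated on 2012-04-28) are 2012-05-20 and 2012-06-09 respectively; done 2012-05-21 — within the window.
Step 3 — 22 and 36 days from 2012-05-21 (when notice of the special meeting is given) are 2012-06-12 and 2012-06-26 respectively; done 2012-06-24, which is between those dates.
Step 4 — counting 7 days from 2012-06-24 (when the information statement is filed) gives a deadline of 2012-07-01; completed 2012-06-29, before the deadline.
Step 5 — counting 7 days from 2012-06-29 (when the proxy materials are mailed) gives a deadline of 2012-07-06; 2012-06-30 is within that limit.
Step 6 — counting 60 days from 2012-07-30 (end of the 30-day hold period, which began when the special meeting is convened on 2012-06-30) gives a deadline of 2012-09-28; 2012-08-06 is within that limit.
Step 7 — counting 31 days from 2012-08-06 (when the certificate of approval is filed) gives a deadline of 2012-09-06; completed 2012-09-05, before the deadline.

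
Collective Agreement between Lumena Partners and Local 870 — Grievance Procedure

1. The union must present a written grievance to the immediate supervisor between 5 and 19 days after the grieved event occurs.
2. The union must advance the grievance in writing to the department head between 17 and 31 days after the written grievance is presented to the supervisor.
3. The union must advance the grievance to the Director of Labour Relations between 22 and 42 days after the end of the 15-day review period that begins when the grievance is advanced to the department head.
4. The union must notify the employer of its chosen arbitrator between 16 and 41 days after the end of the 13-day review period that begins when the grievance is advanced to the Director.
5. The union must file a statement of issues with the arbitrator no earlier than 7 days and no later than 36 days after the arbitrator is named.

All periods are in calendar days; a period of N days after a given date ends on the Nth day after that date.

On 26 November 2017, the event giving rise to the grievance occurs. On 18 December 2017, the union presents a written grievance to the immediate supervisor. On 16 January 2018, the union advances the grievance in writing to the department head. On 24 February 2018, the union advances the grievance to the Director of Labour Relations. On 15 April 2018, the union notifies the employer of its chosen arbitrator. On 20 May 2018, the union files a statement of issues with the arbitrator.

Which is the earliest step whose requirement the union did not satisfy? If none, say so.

Step 1

Step 1 — 5 and 19 days from 26 November 2017 (when the grieved event occurs) are 1 December 2017 and 15 December 2017 respectively; 18 December 2017 is 3 days past the end of the window.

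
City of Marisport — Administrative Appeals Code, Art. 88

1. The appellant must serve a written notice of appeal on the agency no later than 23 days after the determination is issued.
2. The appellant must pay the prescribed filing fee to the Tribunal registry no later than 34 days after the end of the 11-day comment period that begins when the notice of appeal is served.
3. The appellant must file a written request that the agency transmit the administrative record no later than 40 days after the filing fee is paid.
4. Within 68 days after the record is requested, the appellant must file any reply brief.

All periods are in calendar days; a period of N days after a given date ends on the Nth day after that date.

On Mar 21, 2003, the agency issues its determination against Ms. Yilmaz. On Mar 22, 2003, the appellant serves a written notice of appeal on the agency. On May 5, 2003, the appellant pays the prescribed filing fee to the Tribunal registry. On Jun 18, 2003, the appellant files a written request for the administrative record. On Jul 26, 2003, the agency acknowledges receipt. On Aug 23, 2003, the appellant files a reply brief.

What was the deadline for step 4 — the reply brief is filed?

Step 4 runs from Jun 18, 2003, when the record is requested. 68 days after Jun 18, 2003 is Aug 25, 2003.

Aug 25, 2003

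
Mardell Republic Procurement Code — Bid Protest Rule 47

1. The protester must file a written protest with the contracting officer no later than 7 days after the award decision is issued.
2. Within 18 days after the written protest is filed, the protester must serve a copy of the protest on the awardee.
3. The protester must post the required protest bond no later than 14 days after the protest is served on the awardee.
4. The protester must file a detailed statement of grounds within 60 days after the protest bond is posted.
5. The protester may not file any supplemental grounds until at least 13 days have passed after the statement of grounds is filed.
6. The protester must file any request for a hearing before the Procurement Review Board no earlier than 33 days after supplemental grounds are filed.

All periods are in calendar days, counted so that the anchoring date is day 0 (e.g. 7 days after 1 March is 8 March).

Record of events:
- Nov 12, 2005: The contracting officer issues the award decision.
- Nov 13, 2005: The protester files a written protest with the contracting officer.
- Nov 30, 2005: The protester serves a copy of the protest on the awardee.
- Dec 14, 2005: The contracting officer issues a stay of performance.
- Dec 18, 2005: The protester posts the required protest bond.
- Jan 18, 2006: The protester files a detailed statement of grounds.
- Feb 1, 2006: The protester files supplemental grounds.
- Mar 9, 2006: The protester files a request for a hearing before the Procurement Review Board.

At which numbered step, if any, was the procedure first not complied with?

Step 3

Step 1 — counting 7 days from Nov 12, 2005 (when the award decision is issued) gives a deadline of Nov 19, 2005; completed Nov 13, 2005, before the deadline.
Step 2 — counting 18 days from Nov 13, 2005 (when the written protest is filed) gives a deadline of Dec 1, 2005; done Nov 30, 2005 — timely.
Step 3 — counting 14 days from Nov 30, 2005 (when the protest is served on the awardee) gives a deadline of Dec 14, 2005; not done until Dec 18, 2005, 4 days after the deadline.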